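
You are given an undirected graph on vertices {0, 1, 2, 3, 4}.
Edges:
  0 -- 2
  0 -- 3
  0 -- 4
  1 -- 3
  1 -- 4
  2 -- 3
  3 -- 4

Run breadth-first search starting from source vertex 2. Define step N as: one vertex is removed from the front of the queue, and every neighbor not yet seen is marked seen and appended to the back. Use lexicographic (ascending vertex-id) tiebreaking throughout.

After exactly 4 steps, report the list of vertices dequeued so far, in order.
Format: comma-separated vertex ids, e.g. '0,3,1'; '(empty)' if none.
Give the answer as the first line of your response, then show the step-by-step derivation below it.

2,0,3,4

step 1: dequeue 2; queue=[0,3]; order=2
step 2: dequeue 0; queue=[3,4]; order=2,0
step 3: dequeue 3; queue=[4,1]; order=2,0,3
step 4: dequeue 4; queue=[1]; order=2,0,3,4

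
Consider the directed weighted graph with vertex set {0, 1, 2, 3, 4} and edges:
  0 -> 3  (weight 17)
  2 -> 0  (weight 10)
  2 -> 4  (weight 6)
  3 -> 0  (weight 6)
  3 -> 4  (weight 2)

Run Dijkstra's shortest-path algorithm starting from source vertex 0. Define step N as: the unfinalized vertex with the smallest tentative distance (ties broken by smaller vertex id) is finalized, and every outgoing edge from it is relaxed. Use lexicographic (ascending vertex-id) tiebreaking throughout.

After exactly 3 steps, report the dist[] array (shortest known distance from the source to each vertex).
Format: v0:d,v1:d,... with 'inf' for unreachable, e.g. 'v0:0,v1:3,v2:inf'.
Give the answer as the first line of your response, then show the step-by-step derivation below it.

v0:0,v1:inf,v2:inf,v3:17,v4:19

step 1: dist = v0:0,v1:inf,v2:inf,v3:17,v4:inf
step 2: dist = v0:0,v1:inf,v2:inf,v3:17,v4:19
step 3: dist = v0:0,v1:inf,v2:inf,v3:17,v4:19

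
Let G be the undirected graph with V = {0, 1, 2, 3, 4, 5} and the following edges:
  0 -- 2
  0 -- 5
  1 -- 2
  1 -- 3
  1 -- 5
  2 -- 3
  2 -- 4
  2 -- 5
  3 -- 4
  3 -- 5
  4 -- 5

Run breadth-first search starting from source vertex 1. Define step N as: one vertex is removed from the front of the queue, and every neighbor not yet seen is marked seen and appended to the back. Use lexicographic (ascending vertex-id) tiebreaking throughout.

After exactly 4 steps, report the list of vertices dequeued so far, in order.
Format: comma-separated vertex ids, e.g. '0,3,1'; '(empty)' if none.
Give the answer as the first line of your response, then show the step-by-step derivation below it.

1,2,3,5

step 1: dequeue 1; queue=[2,3,5]; order=1
step 2: dequeue 2; queue=[3,5,0,4]; order=1,2
step 3: dequeue 3; queue=[5,0,4]; order=1,2,3
step 4: dequeue 5; queue=[0,4]; order=1,2,3,5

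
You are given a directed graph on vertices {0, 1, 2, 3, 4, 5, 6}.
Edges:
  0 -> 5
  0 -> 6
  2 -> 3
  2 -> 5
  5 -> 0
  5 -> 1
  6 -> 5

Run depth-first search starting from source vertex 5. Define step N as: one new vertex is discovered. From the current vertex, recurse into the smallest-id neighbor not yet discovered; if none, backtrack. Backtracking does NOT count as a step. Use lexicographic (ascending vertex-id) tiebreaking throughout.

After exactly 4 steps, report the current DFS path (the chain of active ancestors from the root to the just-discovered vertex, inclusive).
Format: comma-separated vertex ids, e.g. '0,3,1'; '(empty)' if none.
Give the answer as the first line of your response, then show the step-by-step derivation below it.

5,1

step 1: discover 5; path=5; order=5
step 2: discover 0; path=5>0; order=5,0
step 3: discover 6; path=5>0>6; order=5,0,6
step 4: discover 1; path=5>1; order=5,0,6,1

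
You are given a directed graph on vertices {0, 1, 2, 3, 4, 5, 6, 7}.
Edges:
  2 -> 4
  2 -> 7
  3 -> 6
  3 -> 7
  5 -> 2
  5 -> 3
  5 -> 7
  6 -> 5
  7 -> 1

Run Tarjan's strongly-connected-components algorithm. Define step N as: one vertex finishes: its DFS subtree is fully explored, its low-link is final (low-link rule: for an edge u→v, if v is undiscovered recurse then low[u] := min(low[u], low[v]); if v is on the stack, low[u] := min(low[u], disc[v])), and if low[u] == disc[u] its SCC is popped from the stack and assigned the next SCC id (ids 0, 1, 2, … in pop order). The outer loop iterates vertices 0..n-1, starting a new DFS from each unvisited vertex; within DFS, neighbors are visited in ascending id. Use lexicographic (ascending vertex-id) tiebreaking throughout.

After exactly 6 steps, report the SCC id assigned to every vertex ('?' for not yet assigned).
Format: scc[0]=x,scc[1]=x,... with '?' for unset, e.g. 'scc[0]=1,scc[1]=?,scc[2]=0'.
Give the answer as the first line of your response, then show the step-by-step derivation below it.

scc[0]=0,scc[1]=1,scc[2]=4,scc[3]=?,scc[4]=2,scc[5]=?,scc[6]=?,scc[7]=3

step 1: low=(low[0]=0,low[1]=?,low[2]=?,low[3]=?,low[4]=?,low[5]=?,low[6]=?,low[7]=?); scc=(scc[0]=0,scc[1]=?,scc[2]=?,scc[3]=?,scc[4]=?,scc[5]=?,scc[6]=?,scc[7]=?)
step 2: low=(low[0]=0,low[1]=1,low[2]=?,low[3]=?,low[4]=?,low[5]=?,low[6]=?,low[7]=?); scc=(scc[0]=0,scc[1]=1,scc[2]=?,scc[3]=?,scc[4]=?,scc[5]=?,scc[6]=?,scc[7]=?)
step 3: low=(low[0]=0,low[1]=1,low[2]=2,low[3]=?,low[4]=3,low[5]=?,low[6]=?,low[7]=?); scc=(scc[0]=0,scc[1]=1,scc[2]=?,scc[3]=?,scc[4]=2,scc[5]=?,scc[6]=?,scc[7]=?)
step 4: low=(low[0]=0,low[1]=1,low[2]=2,low[3]=?,low[4]=3,low[5]=?,low[6]=?,low[7]=4); scc=(scc[0]=0,scc[1]=1,scc[2]=?,scc[3]=?,scc[4]=2,scc[5]=?,scc[6]=?,scc[7]=3)
step 5: low=(low[0]=0,low[1]=1,low[2]=2,low[3]=?,low[4]=3,low[5]=?,low[6]=?,low[7]=4); scc=(scc[0]=0,scc[1]=1,scc[2]=4,scc[3]=?,scc[4]=2,scc[5]=?,scc[6]=?,scc[7]=3)
step 6: low=(low[0]=0,low[1]=1,low[2]=2,low[3]=5,low[4]=3,low[5]=5,low[6]=6,low[7]=4); scc=(scc[0]=0,scc[1]=1,scc[2]=4,scc[3]=?,scc[4]=2,scc[5]=?,scc[6]=?,scc[7]=3)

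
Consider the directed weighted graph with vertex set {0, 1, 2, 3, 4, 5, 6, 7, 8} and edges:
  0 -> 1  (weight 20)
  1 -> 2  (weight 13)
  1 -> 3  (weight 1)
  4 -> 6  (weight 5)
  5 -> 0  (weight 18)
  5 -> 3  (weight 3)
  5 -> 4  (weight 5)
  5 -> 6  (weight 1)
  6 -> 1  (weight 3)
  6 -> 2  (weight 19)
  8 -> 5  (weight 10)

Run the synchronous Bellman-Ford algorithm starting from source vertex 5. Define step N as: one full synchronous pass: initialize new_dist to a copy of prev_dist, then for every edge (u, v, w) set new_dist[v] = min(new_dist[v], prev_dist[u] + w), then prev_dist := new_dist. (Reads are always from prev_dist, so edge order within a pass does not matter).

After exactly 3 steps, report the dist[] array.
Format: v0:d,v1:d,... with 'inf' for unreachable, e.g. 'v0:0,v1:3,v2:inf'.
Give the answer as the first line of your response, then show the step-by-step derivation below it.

v0:18,v1:4,v2:17,v3:3,v4:5,v5:0,v6:1,v7:inf,v8:inf

step 1: dist = v0:18,v1:inf,v2:inf,v3:3,v4:5,v5:0,v6:1,v7:inf,v8:inf
step 2: dist = v0:18,v1:4,v2:20,v3:3,v4:5,v5:0,v6:1,v7:inf,v8:inf
step 3: dist = v0:18,v1:4,v2:17,v3:3,v4:5,v5:0,v6:1,v7:inf,v8:inf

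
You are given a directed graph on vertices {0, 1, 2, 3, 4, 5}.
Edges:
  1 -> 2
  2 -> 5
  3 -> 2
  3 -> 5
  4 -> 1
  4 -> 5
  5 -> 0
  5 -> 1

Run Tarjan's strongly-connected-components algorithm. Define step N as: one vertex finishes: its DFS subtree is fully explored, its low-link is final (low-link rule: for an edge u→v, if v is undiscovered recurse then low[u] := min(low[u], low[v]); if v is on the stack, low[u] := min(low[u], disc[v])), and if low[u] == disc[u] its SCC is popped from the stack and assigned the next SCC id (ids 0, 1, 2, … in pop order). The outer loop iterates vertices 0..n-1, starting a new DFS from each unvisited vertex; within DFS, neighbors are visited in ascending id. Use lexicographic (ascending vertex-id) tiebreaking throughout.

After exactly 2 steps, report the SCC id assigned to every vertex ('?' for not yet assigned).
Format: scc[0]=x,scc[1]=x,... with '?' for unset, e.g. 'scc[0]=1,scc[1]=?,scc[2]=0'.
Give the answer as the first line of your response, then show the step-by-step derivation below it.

scc[0]=0,scc[1]=?,scc[2]=?,scc[3]=?,scc[4]=?,scc[5]=?

step 1: low=(low[0]=0,low[1]=?,low[2]=?,low[3]=?,low[4]=?,low[5]=?); scc=(scc[0]=0,scc[1]=?,scc[2]=?,scc[3]=?,scc[4]=?,scc[5]=?)
step 2: low=(low[0]=0,low[1]=1,low[2]=2,low[3]=?,low[4]=?,low[5]=1); scc=(scc[0]=0,scc[1]=?,scc[2]=?,scc[3]=?,scc[4]=?,scc[5]=?)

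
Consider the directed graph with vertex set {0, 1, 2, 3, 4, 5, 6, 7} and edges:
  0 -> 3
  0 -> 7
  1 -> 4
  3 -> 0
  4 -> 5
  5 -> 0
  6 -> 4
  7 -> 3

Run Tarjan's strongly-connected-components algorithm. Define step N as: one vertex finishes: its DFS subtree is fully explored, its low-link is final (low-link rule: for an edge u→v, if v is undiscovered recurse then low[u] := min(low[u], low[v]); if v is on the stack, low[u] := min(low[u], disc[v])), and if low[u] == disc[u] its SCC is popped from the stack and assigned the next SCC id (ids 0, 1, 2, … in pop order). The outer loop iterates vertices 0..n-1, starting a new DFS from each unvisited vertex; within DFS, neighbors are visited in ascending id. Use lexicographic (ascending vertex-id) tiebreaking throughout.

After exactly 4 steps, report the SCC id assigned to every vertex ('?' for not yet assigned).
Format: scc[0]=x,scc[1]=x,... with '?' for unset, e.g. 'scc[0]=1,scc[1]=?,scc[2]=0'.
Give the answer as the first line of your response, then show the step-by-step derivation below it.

scc[0]=0,scc[1]=?,scc[2]=?,scc[3]=0,scc[4]=?,scc[5]=1,scc[6]=?,scc[7]=0

step 1: low=(low[0]=0,low[1]=?,low[2]=?,low[3]=0,low[4]=?,low[5]=?,low[6]=?,low[7]=?); scc=(scc[0]=?,scc[1]=?,scc[2]=?,scc[3]=?,scc[4]=?,scc[5]=?,scc[6]=?,scc[7]=?)
step 2: low=(low[0]=0,low[1]=?,low[2]=?,low[3]=0,low[4]=?,low[5]=?,low[6]=?,low[7]=1); scc=(scc[0]=?,scc[1]=?,scc[2]=?,scc[3]=?,scc[4]=?,scc[5]=?,scc[6]=?,scc[7]=?)
step 3: low=(low[0]=0,low[1]=?,low[2]=?,low[3]=0,low[4]=?,low[5]=?,low[6]=?,low[7]=1); scc=(scc[0]=0,scc[1]=?,scc[2]=?,scc[3]=0,scc[4]=?,scc[5]=?,scc[6]=?,scc[7]=0)
step 4: low=(low[0]=0,low[1]=3,low[2]=?,low[3]=0,low[4]=4,low[5]=5,low[6]=?,low[7]=1); scc=(scc[0]=0,scc[1]=?,scc[2]=?,scc[3]=0,scc[4]=?,scc[5]=1,scc[6]=?,scc[7]=0)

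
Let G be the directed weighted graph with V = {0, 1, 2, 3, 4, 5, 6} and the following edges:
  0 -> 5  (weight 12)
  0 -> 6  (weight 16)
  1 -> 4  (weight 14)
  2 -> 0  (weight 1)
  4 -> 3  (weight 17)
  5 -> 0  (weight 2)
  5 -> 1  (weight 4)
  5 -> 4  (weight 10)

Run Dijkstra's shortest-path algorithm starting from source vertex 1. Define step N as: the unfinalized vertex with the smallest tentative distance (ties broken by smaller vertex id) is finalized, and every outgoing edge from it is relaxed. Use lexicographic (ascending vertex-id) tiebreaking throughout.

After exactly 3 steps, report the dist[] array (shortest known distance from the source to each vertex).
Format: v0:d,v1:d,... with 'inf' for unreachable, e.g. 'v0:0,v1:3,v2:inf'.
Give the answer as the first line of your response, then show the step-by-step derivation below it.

v0:inf,v1:0,v2:inf,v3:31,v4:14,v5:inf,v6:inf

step 1: dist = v0:inf,v1:0,v2:inf,v3:inf,v4:14,v5:inf,v6:inf
step 2: dist = v0:inf,v1:0,v2:inf,v3:31,v4:14,v5:inf,v6:inf
step 3: dist = v0:inf,v1:0,v2:inf,v3:31,v4:14,v5:inf,v6:inf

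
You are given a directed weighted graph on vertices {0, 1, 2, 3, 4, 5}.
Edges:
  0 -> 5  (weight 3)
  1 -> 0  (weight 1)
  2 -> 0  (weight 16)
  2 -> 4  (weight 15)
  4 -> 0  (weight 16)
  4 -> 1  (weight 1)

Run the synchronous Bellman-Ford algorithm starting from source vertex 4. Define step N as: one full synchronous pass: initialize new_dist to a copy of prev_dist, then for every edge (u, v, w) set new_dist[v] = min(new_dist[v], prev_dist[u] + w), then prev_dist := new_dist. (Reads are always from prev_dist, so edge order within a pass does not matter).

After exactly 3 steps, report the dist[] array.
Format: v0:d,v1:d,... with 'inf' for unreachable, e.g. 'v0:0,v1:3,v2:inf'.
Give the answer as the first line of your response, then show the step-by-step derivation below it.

v0:2,v1:1,v2:inf,v3:inf,v4:0,v5:5

step 1: dist = v0:16,v1:1,v2:inf,v3:inf,v4:0,v5:inf
step 2: dist = v0:2,v1:1,v2:inf,v3:inf,v4:0,v5:19
step 3: dist = v0:2,v1:1,v2:inf,v3:inf,v4:0,v5:5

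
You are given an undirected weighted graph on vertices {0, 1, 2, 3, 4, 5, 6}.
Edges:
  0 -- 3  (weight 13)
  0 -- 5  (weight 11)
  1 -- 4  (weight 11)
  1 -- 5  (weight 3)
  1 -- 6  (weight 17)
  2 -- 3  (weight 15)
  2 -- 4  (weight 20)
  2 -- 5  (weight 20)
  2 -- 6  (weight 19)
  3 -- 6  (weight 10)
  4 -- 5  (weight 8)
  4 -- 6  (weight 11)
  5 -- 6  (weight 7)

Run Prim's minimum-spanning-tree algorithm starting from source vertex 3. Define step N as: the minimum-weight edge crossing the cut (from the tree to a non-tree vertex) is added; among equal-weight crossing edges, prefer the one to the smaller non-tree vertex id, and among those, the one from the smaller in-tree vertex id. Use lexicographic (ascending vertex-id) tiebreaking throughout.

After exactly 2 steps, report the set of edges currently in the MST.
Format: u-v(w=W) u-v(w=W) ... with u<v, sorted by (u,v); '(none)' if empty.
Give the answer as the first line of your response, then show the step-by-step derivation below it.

3-6(w=10) 5-6(w=7)

step 1: add edge 3-6 (w=10); MST = {3-6(w=10)}
step 2: add edge 5-6 (w=7); MST = {3-6(w=10) 5-6(w=7)}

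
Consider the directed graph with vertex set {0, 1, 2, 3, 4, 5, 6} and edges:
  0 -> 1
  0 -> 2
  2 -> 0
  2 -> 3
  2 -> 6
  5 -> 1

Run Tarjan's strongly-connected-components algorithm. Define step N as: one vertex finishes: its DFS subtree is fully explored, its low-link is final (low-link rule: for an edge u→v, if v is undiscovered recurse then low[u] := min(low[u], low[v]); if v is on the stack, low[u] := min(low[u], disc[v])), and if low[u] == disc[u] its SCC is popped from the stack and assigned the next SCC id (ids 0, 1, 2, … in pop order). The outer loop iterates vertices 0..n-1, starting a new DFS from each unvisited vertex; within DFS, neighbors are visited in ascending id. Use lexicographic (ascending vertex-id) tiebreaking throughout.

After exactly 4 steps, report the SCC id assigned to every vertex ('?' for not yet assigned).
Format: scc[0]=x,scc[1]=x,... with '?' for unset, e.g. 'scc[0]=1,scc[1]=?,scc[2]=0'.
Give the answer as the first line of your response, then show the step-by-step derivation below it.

scc[0]=?,scc[1]=0,scc[2]=?,scc[3]=1,scc[4]=?,scc[5]=?,scc[6]=2

step 1: low=(low[0]=0,low[1]=1,low[2]=?,low[3]=?,low[4]=?,low[5]=?,low[6]=?); scc=(scc[0]=?,scc[1]=0,scc[2]=?,scc[3]=?,scc[4]=?,scc[5]=?,scc[6]=?)
step 2: low=(low[0]=0,low[1]=1,low[2]=0,low[3]=3,low[4]=?,low[5]=?,low[6]=?); scc=(scc[0]=?,scc[1]=0,scc[2]=?,scc[3]=1,scc[4]=?,scc[5]=?,scc[6]=?)
step 3: low=(low[0]=0,low[1]=1,low[2]=0,low[3]=3,low[4]=?,low[5]=?,low[6]=4); scc=(scc[0]=?,scc[1]=0,scc[2]=?,scc[3]=1,scc[4]=?,scc[5]=?,scc[6]=2)
step 4: low=(low[0]=0,low[1]=1,low[2]=0,low[3]=3,low[4]=?,low[5]=?,low[6]=4); scc=(scc[0]=?,scc[1]=0,scc[2]=?,scc[3]=1,scc[4]=?,scc[5]=?,scc[6]=2)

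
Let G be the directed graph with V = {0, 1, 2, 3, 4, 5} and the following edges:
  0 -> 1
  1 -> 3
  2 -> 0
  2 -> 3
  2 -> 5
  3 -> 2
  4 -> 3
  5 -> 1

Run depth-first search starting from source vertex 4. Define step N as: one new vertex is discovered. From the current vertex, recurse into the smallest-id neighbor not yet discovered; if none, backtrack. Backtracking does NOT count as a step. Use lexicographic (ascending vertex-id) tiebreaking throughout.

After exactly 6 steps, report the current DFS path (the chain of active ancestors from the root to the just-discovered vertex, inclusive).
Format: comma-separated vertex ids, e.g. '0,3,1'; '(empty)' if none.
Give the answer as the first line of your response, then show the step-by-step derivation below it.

4,3,2,5

step 1: discover 4; path=4; order=4
step 2: discover 3; path=4>3; order=4,3
step 3: discover 2; path=4>3>2; order=4,3,2
step 4: discover 0; path=4>3>2>0; order=4,3,2,0
step 5: discover 1; path=4>3>2>0>1; order=4,3,2,0,1
step 6: discover 5; path=4>3>2>5; order=4,3,2,0,1,5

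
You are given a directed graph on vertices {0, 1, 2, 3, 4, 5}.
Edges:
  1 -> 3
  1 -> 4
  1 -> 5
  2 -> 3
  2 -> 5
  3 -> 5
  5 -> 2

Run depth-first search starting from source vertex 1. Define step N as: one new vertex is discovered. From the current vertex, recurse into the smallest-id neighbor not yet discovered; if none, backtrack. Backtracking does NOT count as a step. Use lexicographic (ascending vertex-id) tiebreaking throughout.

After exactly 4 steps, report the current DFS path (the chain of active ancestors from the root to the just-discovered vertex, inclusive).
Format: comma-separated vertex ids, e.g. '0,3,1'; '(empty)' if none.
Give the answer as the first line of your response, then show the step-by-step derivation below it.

1,3,5,2

step 1: discover 1; path=1; order=1
step 2: discover 3; path=1>3; order=1,3
step 3: discover 5; path=1>3>5; order=1,3,5
step 4: discover 2; path=1>3>5>2; order=1,3,5,2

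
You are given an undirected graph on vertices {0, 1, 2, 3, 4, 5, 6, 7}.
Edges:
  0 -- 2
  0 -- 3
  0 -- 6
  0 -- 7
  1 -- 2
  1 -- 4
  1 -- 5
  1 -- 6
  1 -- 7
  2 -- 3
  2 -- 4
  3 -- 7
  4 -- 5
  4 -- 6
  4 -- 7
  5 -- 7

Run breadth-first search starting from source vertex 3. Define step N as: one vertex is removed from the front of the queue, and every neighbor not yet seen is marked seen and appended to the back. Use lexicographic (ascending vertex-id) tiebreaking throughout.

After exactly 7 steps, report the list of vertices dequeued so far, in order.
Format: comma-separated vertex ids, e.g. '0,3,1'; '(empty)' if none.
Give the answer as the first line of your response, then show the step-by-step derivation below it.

3,0,2,7,6,1,4

step 1: dequeue 3; queue=[0,2,7]; order=3
step 2: dequeue 0; queue=[2,7,6]; order=3,0
step 3: dequeue 2; queue=[7,6,1,4]; order=3,0,2
step 4: dequeue 7; queue=[6,1,4,5]; order=3,0,2,7
step 5: dequeue 6; queue=[1,4,5]; order=3,0,2,7,6
step 6: dequeue 1; queue=[4,5]; order=3,0,2,7,6,1
step 7: dequeue 4; queue=[5]; order=3,0,2,7,6,1,4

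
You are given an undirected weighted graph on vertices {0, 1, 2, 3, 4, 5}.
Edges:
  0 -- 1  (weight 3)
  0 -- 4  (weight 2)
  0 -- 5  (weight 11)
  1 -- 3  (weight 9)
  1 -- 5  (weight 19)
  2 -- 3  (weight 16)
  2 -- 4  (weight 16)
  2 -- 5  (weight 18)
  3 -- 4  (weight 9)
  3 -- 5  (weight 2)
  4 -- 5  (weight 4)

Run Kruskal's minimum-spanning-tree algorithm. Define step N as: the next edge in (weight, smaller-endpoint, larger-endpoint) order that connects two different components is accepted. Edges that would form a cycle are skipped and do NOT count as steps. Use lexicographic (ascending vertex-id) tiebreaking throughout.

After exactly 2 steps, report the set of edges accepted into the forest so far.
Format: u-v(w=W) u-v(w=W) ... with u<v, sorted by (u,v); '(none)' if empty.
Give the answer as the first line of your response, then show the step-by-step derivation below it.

0-4(w=2) 3-5(w=2)

step 1: add edge 0-4 (w=2); MST = {0-4(w=2)}
step 2: add edge 3-5 (w=2); MST = {0-4(w=2) 3-5(w=2)}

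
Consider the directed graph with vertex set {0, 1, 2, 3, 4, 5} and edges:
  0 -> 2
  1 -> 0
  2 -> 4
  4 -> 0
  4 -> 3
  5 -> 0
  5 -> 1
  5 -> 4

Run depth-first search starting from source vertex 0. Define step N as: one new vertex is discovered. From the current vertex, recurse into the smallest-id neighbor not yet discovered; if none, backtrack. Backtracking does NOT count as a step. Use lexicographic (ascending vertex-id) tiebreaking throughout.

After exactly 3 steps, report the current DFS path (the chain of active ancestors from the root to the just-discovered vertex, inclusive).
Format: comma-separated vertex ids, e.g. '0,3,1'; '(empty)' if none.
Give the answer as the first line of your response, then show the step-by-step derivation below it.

0,2,4

step 1: discover 0; path=0; order=0
step 2: discover 2; path=0>2; order=0,2
step 3: discover 4; path=0>2>4; order=0,2,4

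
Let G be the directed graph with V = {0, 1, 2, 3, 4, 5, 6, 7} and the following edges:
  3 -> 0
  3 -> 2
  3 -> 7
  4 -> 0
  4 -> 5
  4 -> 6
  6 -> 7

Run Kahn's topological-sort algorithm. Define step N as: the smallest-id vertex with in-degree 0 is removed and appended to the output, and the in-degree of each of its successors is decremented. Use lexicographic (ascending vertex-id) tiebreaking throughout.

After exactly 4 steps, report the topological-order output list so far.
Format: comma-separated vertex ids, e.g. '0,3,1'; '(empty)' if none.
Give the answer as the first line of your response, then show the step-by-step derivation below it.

1,3,2,4

step 1: output 1; order=[1]; indeg=(2,0,1,0,0,1,1,2)
step 2: output 3; order=[1,3]; indeg=(1,0,0,0,0,1,1,1)
step 3: output 2; order=[1,3,2]; indeg=(1,0,0,0,0,1,1,1)
step 4: output 4; order=[1,3,2,4]; indeg=(0,0,0,0,0,0,0,1)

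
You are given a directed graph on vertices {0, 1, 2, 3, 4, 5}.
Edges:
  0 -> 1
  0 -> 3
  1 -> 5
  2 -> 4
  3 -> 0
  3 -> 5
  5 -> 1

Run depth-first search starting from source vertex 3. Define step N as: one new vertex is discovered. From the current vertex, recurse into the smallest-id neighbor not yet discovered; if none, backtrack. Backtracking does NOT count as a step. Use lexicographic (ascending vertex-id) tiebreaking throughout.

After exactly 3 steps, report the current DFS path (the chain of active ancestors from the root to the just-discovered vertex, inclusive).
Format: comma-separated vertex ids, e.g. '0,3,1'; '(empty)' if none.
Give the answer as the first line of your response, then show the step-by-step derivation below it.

3,0,1

step 1: discover 3; path=3; order=3
step 2: discover 0; path=3>0; order=3,0
step 3: discover 1; path=3>0>1; order=3,0,1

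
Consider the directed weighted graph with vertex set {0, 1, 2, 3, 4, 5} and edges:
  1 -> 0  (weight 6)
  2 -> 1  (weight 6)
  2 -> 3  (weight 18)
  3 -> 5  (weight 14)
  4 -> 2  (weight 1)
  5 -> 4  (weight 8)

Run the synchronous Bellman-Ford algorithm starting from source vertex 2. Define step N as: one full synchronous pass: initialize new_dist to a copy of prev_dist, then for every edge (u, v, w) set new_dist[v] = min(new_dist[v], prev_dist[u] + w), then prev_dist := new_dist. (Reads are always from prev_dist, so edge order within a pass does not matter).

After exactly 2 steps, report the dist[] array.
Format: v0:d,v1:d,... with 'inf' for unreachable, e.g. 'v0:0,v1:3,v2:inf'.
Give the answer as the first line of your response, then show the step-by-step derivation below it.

v0:12,v1:6,v2:0,v3:18,v4:inf,v5:32

step 1: dist = v0:inf,v1:6,v2:0,v3:18,v4:inf,v5:inf
step 2: dist = v0:12,v1:6,v2:0,v3:18,v4:inf,v5:32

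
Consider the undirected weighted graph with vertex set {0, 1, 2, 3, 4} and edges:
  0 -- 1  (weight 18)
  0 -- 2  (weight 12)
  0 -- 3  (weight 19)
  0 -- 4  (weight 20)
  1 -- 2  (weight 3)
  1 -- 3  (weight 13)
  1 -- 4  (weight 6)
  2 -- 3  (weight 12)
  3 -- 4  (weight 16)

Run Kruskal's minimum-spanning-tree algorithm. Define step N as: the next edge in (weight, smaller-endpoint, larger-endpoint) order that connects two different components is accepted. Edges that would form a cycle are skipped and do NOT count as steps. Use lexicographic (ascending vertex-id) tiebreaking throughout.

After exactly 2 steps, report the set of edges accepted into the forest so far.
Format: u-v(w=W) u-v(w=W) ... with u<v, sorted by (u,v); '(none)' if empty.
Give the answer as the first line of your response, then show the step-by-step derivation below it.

1-2(w=3) 1-4(w=6)

step 1: add edge 1-2 (w=3); MST = {1-2(w=3)}
step 2: add edge 1-4 (w=6); MST = {1-2(w=3) 1-4(w=6)}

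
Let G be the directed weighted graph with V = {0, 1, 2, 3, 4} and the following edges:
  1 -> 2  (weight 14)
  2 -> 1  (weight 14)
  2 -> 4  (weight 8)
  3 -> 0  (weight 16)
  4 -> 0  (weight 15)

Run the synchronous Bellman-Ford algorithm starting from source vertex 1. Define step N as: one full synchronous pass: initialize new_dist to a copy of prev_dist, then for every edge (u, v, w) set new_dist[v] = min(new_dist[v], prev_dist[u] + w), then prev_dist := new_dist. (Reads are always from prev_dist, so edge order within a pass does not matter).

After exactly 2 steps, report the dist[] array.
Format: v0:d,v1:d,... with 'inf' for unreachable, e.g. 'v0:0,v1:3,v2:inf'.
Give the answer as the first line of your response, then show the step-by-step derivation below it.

v0:inf,v1:0,v2:14,v3:inf,v4:22

step 1: dist = v0:inf,v1:0,v2:14,v3:inf,v4:inf
step 2: dist = v0:inf,v1:0,v2:14,v3:inf,v4:22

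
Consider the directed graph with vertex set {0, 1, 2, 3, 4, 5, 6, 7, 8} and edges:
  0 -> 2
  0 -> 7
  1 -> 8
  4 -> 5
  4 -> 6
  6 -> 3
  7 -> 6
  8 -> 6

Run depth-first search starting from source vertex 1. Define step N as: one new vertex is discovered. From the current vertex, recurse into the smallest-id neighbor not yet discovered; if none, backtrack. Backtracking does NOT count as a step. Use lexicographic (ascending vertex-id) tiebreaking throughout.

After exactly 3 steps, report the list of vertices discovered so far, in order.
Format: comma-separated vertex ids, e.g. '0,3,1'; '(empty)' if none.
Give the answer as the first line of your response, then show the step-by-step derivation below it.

1,8,6

step 1: discover 1; path=1; order=1
step 2: discover 8; path=1>8; order=1,8
step 3: discover 6; path=1>8>6; order=1,8,6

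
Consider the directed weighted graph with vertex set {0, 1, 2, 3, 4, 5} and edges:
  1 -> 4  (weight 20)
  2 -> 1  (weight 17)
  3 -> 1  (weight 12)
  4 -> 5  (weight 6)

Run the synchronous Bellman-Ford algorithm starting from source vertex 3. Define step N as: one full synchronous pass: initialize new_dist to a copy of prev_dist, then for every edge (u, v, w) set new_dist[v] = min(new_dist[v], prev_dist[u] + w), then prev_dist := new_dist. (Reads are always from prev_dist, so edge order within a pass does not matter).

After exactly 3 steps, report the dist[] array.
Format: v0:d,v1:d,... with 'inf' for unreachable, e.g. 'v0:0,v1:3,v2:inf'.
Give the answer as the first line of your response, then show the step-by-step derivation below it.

v0:inf,v1:12,v2:inf,v3:0,v4:32,v5:38

step 1: dist = v0:inf,v1:12,v2:inf,v3:0,v4:inf,v5:inf
step 2: dist = v0:inf,v1:12,v2:inf,v3:0,v4:32,v5:inf
step 3: dist = v0:inf,v1:12,v2:inf,v3:0,v4:32,v5:38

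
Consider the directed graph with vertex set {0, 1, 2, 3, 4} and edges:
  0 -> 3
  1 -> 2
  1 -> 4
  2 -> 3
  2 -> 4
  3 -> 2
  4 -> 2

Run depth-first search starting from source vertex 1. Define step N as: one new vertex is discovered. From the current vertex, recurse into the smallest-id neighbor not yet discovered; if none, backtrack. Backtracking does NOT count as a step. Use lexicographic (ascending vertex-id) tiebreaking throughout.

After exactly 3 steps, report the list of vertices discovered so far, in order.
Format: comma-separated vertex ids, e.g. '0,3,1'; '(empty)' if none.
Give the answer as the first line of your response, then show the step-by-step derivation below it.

1,2,3

step 1: discover 1; path=1; order=1
step 2: discover 2; path=1>2; order=1,2
step 3: discover 3; path=1>2>3; order=1,2,3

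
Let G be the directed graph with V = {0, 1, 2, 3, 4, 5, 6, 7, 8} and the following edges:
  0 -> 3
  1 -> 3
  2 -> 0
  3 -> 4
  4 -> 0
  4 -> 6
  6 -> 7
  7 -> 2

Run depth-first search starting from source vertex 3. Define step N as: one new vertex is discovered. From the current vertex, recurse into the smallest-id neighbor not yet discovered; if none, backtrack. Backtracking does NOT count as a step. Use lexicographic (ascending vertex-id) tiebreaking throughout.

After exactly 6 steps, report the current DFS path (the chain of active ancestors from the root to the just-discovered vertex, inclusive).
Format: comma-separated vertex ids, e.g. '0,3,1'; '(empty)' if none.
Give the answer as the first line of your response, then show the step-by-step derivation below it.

3,4,6,7,2

step 1: discover 3; path=3; order=3
step 2: discover 4; path=3>4; order=3,4
step 3: discover 0; path=3>4>0; order=3,4,0
step 4: discover 6; path=3>4>6; order=3,4,0,6
step 5: discover 7; path=3>4>6>7; order=3,4,0,6,7
step 6: discover 2; path=3>4>6>7>2; order=3,4,0,6,7,2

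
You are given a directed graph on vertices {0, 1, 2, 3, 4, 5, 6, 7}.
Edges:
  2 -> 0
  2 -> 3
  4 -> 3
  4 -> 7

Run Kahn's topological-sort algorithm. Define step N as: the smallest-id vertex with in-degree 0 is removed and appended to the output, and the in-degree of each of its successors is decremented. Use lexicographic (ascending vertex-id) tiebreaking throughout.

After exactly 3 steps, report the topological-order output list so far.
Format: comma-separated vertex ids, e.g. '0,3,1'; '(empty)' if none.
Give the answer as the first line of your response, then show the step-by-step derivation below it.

1,2,0

step 1: output 1; order=[1]; indeg=(1,0,0,2,0,0,0,1)
step 2: output 2; order=[1,2]; indeg=(0,0,0,1,0,0,0,1)
step 3: output 0; order=[1,2,0]; indeg=(0,0,0,1,0,0,0,1)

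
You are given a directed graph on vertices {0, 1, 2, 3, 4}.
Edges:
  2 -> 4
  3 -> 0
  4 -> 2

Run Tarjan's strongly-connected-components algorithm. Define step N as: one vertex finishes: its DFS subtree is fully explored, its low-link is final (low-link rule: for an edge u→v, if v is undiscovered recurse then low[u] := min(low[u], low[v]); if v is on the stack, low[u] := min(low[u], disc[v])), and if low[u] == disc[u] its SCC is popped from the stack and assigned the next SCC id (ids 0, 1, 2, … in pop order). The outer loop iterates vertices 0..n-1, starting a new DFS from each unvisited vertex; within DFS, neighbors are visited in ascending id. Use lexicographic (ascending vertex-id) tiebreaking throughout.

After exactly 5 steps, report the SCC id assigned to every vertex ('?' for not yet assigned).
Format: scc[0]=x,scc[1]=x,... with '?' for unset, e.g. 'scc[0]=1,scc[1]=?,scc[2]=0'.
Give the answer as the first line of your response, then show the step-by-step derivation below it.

scc[0]=0,scc[1]=1,scc[2]=2,scc[3]=3,scc[4]=2

step 1: low=(low[0]=0,low[1]=?,low[2]=?,low[3]=?,low[4]=?); scc=(scc[0]=0,scc[1]=?,scc[2]=?,scc[3]=?,scc[4]=?)
step 2: low=(low[0]=0,low[1]=1,low[2]=?,low[3]=?,low[4]=?); scc=(scc[0]=0,scc[1]=1,scc[2]=?,scc[3]=?,scc[4]=?)
step 3: low=(low[0]=0,low[1]=1,low[2]=2,low[3]=?,low[4]=2); scc=(scc[0]=0,scc[1]=1,scc[2]=?,scc[3]=?,scc[4]=?)
step 4: low=(low[0]=0,low[1]=1,low[2]=2,low[3]=?,low[4]=2); scc=(scc[0]=0,scc[1]=1,scc[2]=2,scc[3]=?,scc[4]=2)
step 5: low=(low[0]=0,low[1]=1,low[2]=2,low[3]=4,low[4]=2); scc=(scc[0]=0,scc[1]=1,scc[2]=2,scc[3]=3,scc[4]=2)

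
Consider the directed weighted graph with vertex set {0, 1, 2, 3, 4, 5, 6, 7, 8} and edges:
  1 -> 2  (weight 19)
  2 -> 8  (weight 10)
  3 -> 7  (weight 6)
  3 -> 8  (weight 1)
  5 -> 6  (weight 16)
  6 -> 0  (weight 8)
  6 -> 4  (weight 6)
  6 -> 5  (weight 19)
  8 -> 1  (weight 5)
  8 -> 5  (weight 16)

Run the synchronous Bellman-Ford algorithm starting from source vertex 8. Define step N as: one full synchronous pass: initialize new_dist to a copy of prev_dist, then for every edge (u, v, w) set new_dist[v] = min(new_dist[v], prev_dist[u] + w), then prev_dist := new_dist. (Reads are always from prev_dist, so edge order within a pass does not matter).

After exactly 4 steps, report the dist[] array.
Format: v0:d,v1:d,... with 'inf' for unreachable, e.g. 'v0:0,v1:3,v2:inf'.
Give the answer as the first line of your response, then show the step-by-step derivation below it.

v0:40,v1:5,v2:24,v3:inf,v4:38,v5:16,v6:32,v7:inf,v8:0

step 1: dist = v0:inf,v1:5,v2:inf,v3:inf,v4:inf,v5:16,v6:inf,v7:inf,v8:0
step 2: dist = v0:inf,v1:5,v2:24,v3:inf,v4:inf,v5:16,v6:32,v7:inf,v8:0
step 3: dist = v0:40,v1:5,v2:24,v3:inf,v4:38,v5:16,v6:32,v7:inf,v8:0
step 4: dist = v0:40,v1:5,v2:24,v3:inf,v4:38,v5:16,v6:32,v7:inf,v8:0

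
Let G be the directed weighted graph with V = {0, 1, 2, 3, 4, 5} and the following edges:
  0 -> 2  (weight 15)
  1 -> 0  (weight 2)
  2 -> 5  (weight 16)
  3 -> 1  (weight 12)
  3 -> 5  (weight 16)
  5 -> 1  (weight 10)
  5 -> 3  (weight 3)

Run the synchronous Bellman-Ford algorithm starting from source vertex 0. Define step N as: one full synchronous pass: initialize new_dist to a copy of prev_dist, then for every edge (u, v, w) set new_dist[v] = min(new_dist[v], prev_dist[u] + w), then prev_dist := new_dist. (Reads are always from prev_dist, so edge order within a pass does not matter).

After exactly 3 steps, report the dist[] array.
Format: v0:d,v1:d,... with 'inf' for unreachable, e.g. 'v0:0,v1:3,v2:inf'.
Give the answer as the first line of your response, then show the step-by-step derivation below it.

v0:0,v1:41,v2:15,v3:34,v4:inf,v5:31

step 1: dist = v0:0,v1:inf,v2:15,v3:inf,v4:inf,v5:inf
step 2: dist = v0:0,v1:inf,v2:15,v3:inf,v4:inf,v5:31
step 3: dist = v0:0,v1:41,v2:15,v3:34,v4:inf,v5:31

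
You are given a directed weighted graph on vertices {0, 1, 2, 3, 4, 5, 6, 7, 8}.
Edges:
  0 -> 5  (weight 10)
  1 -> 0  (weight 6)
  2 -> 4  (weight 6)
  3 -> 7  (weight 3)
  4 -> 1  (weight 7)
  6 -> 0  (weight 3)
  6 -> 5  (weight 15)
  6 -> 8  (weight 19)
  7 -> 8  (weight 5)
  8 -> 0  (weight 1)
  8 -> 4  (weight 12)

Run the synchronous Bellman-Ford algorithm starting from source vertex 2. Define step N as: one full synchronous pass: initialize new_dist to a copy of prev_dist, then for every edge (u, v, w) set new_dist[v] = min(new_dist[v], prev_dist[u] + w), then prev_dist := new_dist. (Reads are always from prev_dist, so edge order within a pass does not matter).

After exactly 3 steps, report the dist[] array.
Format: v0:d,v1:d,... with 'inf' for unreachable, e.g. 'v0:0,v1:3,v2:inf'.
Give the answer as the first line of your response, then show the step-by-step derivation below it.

v0:19,v1:13,v2:0,v3:inf,v4:6,v5:inf,v6:inf,v7:inf,v8:inf

step 1: dist = v0:inf,v1:inf,v2:0,v3:inf,v4:6,v5:inf,v6:inf,v7:inf,v8:inf
step 2: dist = v0:inf,v1:13,v2:0,v3:inf,v4:6,v5:inf,v6:inf,v7:inf,v8:inf
step 3: dist = v0:19,v1:13,v2:0,v3:inf,v4:6,v5:inf,v6:inf,v7:inf,v8:inf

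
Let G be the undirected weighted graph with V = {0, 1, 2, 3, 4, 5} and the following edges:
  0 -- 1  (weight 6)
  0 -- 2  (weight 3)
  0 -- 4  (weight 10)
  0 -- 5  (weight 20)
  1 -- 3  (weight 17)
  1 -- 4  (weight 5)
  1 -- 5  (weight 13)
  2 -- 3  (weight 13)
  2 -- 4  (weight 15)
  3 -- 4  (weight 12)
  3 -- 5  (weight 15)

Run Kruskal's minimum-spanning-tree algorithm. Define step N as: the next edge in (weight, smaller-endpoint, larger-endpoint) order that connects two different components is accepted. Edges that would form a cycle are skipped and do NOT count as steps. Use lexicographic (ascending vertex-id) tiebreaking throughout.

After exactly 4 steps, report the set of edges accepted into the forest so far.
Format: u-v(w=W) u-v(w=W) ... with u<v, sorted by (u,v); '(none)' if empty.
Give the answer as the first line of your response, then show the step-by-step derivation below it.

0-1(w=6) 0-2(w=3) 1-4(w=5) 3-4(w=12)

step 1: add edge 0-2 (w=3); MST = {0-2(w=3)}
step 2: add edge 1-4 (w=5); MST = {0-2(w=3) 1-4(w=5)}
step 3: add edge 0-1 (w=6); MST = {0-1(w=6) 0-2(w=3) 1-4(w=5)}
step 4: add edge 3-4 (w=12); MST = {0-1(w=6) 0-2(w=3) 1-4(w=5) 3-4(w=12)}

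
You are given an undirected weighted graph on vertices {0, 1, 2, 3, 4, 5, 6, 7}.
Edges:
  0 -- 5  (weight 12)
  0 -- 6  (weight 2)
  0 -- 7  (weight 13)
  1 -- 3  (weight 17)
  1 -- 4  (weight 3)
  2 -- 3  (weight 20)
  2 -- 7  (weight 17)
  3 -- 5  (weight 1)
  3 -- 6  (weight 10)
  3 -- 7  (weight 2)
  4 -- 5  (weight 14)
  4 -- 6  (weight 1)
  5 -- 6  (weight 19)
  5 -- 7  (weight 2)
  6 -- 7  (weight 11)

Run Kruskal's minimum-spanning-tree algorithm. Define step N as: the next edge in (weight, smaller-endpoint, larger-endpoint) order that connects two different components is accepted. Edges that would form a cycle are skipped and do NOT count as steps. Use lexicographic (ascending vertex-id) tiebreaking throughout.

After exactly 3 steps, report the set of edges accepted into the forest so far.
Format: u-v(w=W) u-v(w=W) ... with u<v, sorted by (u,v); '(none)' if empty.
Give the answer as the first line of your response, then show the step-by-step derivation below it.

0-6(w=2) 3-5(w=1) 4-6(w=1)

step 1: add edge 3-5 (w=1); MST = {3-5(w=1)}
step 2: add edge 4-6 (w=1); MST = {3-5(w=1) 4-6(w=1)}
step 3: add edge 0-6 (w=2); MST = {0-6(w=2) 3-5(w=1) 4-6(w=1)}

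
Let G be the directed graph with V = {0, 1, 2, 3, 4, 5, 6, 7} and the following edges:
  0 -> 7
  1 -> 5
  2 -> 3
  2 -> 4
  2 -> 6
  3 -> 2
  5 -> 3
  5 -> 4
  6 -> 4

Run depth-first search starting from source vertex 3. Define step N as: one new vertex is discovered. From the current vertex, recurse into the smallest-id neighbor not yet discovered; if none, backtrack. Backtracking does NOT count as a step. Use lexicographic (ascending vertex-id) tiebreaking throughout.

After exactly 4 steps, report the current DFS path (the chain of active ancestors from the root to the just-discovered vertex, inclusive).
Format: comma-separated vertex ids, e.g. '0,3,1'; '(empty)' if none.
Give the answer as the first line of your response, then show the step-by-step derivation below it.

3,2,6

step 1: discover 3; path=3; order=3
step 2: discover 2; path=3>2; order=3,2
step 3: discover 4; path=3>2>4; order=3,2,4
step 4: discover 6; path=3>2>6; order=3,2,4,6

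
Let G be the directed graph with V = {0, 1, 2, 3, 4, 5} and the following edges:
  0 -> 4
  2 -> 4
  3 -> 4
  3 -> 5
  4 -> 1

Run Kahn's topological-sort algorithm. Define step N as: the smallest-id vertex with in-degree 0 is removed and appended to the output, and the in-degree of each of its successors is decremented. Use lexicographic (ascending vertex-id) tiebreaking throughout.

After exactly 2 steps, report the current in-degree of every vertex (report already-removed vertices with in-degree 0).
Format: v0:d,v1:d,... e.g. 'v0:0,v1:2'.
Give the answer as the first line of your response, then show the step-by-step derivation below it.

v0:0,v1:1,v2:0,v3:0,v4:1,v5:1

step 1: output 0; order=[0]; indeg=(0,1,0,0,2,1)
step 2: output 2; order=[0,2]; indeg=(0,1,0,0,1,1)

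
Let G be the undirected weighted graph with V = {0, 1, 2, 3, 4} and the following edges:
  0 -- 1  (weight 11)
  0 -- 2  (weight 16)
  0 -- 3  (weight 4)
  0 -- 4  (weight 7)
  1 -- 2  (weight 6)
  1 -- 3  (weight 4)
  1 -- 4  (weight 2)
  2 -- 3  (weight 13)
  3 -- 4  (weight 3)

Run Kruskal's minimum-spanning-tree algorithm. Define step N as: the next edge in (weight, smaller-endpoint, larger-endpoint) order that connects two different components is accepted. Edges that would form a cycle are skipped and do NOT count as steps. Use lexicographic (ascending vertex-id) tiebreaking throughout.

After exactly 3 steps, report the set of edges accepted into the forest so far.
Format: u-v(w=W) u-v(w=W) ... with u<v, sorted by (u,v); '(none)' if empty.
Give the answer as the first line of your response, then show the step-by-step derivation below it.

0-3(w=4) 1-4(w=2) 3-4(w=3)

step 1: add edge 1-4 (w=2); MST = {1-4(w=2)}
step 2: add edge 3-4 (w=3); MST = {1-4(w=2) 3-4(w=3)}
step 3: add edge 0-3 (w=4); MST = {0-3(w=4) 1-4(w=2) 3-4(w=3)}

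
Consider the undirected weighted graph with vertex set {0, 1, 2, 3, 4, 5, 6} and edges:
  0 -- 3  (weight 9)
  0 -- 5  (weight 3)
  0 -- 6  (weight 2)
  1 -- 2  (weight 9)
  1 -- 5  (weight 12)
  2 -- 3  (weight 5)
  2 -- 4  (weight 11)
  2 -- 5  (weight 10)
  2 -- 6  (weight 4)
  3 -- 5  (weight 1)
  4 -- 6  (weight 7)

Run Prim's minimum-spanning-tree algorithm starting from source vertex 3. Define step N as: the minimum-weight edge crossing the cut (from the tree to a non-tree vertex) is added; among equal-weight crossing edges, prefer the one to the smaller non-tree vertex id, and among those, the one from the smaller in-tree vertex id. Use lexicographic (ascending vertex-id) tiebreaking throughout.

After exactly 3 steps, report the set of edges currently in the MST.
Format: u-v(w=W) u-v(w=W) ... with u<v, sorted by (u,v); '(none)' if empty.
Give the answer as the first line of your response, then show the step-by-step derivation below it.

0-5(w=3) 0-6(w=2) 3-5(w=1)

step 1: add edge 3-5 (w=1); MST = {3-5(w=1)}
step 2: add edge 0-5 (w=3); MST = {0-5(w=3) 3-5(w=1)}
step 3: add edge 0-6 (w=2); MST = {0-5(w=3) 0-6(w=2) 3-5(w=1)}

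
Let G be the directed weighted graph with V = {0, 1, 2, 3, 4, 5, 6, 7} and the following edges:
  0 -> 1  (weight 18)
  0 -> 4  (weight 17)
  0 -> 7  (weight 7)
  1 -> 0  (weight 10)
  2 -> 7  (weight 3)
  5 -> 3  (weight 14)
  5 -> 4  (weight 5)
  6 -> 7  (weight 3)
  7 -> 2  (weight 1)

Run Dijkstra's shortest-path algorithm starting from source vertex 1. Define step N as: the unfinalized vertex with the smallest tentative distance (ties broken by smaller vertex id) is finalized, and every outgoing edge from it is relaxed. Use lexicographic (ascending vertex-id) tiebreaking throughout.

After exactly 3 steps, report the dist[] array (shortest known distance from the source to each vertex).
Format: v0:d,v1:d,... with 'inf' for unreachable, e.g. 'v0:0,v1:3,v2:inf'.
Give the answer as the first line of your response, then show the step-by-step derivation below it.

v0:10,v1:0,v2:18,v3:inf,v4:27,v5:inf,v6:inf,v7:17

step 1: dist = v0:10,v1:0,v2:inf,v3:inf,v4:inf,v5:inf,v6:inf,v7:inf
step 2: dist = v0:10,v1:0,v2:inf,v3:inf,v4:27,v5:inf,v6:inf,v7:17
step 3: dist = v0:10,v1:0,v2:18,v3:inf,v4:27,v5:inf,v6:inf,v7:17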